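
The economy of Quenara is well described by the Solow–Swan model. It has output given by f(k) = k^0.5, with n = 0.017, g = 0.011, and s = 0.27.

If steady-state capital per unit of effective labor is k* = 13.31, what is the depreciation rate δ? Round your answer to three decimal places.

At the steady state, Δk = 0, so s·k^α = (n + g + δ)·k.
So s / (n + g + δ) = (k*)^(1−α) = 13.31^0.5 = 3.6483.
Therefore n + g + δ = s / 3.6483 = 0.27 / 3.6483 = 0.0740, so δ = 0.0740 − 0.028 = 0.0460.

δ ≈ 0.046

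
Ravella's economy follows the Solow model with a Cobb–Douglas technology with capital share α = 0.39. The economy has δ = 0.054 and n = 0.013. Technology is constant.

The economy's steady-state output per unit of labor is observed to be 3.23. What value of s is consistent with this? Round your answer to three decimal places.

Steady state requires s·f(k) = (n + δ)·k, i.e. s·k^α = (n + δ)·k.
Since y* = [s/(n + δ)]^(α/(1−α)), we have s/(n + δ) = (y*)^((1−α)/α) = 3.23^1.5641 = 6.2581.
Therefore s = 6.2581 × (n + δ) = 6.2581 × 0.067 = 0.4193.

s ≈ 0.419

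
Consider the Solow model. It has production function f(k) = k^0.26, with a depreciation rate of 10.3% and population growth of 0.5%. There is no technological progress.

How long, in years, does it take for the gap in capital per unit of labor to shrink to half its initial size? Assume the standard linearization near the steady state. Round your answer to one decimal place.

half-life ≈ 8.7 years

Near the steady state the convergence rate is λ = (1 − α)(n + δ).
λ = (1 − 0.26) × 0.108 = 0.74 × 0.108 = 0.07992
Half-life = ln 2 / λ = 0.6931 / 0.07992 ≈ 8.67 years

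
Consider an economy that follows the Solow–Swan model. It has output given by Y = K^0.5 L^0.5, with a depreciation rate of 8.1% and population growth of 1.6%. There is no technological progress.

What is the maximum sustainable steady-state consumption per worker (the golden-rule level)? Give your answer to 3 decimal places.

c_gold ≈ 2.577

At the golden rule, f'(k) = n + δ, so α·k^(α−1) = n + δ and k_gold = (α/(n + δ))^(1/(1−α)).
k_gold = (0.5/0.097)^(1/0.5) = 5.1546^2 ≈ 26.5699
c_gold = f(k_gold) − (n + δ)·k_gold = 5.1546 − 0.097×26.5699 ≈ 2.5773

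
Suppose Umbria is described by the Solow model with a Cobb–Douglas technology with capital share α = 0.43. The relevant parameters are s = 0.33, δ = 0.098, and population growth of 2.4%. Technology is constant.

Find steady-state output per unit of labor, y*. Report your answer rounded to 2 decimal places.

In steady state, investment equals break-even investment: s·k^α = (n + δ)·k.
Dividing both sides by k: k^(1−α) = s / (n + δ).
k^0.57 = 0.33 / (0.024 + 0.098) = 0.33 / 0.122 = 2.7049
k* = 2.7049^(1/0.57) ≈ 5.7301
y* = (k*)^α = 5.7301^0.43 ≈ 2.1184

y* ≈ 2.12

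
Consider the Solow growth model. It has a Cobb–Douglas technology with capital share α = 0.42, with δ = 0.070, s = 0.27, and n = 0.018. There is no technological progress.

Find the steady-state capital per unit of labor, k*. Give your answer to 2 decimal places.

In steady state, investment equals break-even investment: s·k^α = (n + δ)·k.
Dividing both sides by k: k^(1−α) = s / (n + δ).
k^0.58 = 0.27 / (0.018 + 0.070) = 0.27 / 0.088 = 3.0682
k* = 3.0682^(1/0.58) ≈ 6.9096

k* = 6.91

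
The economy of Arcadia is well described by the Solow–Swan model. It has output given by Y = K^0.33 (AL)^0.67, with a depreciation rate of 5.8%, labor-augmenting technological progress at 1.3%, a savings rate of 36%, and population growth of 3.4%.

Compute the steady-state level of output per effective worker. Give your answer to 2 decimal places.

y* = 1.83

At the steady state, Δk = 0, so s·k^α = (n + g + δ)·k.
Rearranging, k^(1−α) = s / (n + g + δ).
k^0.67 = 0.36 / (0.034 + 0.013 + 0.058) = 0.36 / 0.105 = 3.4286
k* = 3.4286^(1/0.67) ≈ 6.2905
y* = (k*)^α = 6.2905^0.33 ≈ 1.8347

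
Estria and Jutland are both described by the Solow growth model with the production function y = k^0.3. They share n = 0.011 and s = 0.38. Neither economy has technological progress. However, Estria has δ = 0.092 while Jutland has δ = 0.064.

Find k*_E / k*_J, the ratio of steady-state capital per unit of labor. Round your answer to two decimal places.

ratio ≈ 0.64

Steady-state k* = [s/(n + δ)]^(1/(1−α)), so the ratio is [ (s_E/(n + δ)_E) / (s_J/(n + δ)_J) ]^1.4286.
s_E/(n + δ)_E = 0.38/0.103 = 3.6893; s_J/(n + δ)_J = 0.38/0.075 = 5.0667.
Ratio = (3.6893/5.0667)^1.4286 = 0.7281^1.4286 ≈ 0.6355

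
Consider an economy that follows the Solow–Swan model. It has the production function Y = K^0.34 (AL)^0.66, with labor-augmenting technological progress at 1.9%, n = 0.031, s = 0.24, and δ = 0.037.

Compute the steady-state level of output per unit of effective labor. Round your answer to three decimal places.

y* ≈ 1.687

In steady state, investment equals break-even investment: s·k^α = (n + g + δ)·k.
Rearranging, k^(1−α) = s / (n + g + δ).
k^0.66 = 0.24 / (0.031 + 0.019 + 0.037) = 0.24 / 0.087 = 2.7586
k* = 2.7586^(1/0.66) ≈ 4.6528
y* = (k*)^α = 4.6528^0.34 ≈ 1.6866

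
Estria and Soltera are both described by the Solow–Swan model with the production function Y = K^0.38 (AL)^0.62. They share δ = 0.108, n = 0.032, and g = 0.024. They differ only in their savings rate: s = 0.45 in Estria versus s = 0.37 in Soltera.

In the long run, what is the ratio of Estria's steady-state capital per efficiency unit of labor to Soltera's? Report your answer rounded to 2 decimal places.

Steady-state k* = [s/(n + g + δ)]^(1/(1−α)), so the ratio is [ (s_E/(n + g + δ)_E) / (s_S/(n + g + δ)_S) ]^1.6129.
s_E/(n + g + δ)_E = 0.45/0.164 = 2.7439; s_S/(n + g + δ)_S = 0.37/0.164 = 2.2561.
Ratio = (2.7439/2.2561)^1.6129 = 1.2162^1.6129 ≈ 1.3712

ratio ≈ 1.37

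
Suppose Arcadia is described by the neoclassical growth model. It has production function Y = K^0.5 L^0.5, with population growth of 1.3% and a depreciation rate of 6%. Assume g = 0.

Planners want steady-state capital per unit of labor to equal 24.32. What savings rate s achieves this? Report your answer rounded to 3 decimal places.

s ≈ 0.360

At the steady state, Δk = 0, so s·k^α = (n + δ)·k.
So s / (n + δ) = (k*)^(1−α) = 24.32^0.5 = 4.9315.
Therefore s = 4.9315 × (n + δ) = 4.9315 × 0.073 = 0.3600.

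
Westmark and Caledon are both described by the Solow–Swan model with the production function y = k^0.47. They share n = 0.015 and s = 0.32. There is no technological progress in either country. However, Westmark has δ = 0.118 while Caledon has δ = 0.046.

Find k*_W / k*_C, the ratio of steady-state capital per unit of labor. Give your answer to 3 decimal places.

Steady-state k* = [s/(n + δ)]^(1/(1−α)), so the ratio is [ (s_W/(n + δ)_W) / (s_C/(n + δ)_C) ]^1.8868.
s_W/(n + δ)_W = 0.32/0.133 = 2.4060; s_C/(n + δ)_C = 0.32/0.061 = 5.2459.
Ratio = (2.4060/5.2459)^1.8868 = 0.4586^1.8868 ≈ 0.2297

k*_W / k*_C ≈ 0.230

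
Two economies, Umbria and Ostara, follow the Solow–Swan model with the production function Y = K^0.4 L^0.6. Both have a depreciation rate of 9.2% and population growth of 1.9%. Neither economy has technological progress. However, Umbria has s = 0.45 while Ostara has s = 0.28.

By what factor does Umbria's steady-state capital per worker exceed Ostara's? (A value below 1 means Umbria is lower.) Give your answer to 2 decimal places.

Steady-state k* = [s/(n + δ)]^(1/(1−α)), so the ratio is [ (s_U/(n + δ)_U) / (s_O/(n + δ)_O) ]^1.6667.
s_U/(n + δ)_U = 0.45/0.111 = 4.0541; s_O/(n + δ)_O = 0.28/0.111 = 2.5225.
Ratio = (4.0541/2.5225)^1.6667 = 1.6072^1.6667 ≈ 2.2052

ratio ≈ 2.21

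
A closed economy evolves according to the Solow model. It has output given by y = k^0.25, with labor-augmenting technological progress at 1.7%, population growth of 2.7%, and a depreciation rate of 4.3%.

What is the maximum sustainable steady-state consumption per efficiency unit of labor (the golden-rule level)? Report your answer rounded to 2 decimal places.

c_gold ≈ 1.07

At the golden rule, f'(k) = n + g + δ, so α·k^(α−1) = n + g + δ and k_gold = (α/(n + g + δ))^(1/(1−α)).
k_gold = (0.25/0.087)^(1/0.75) = 2.8736^1.3333 ≈ 4.0853
c_gold = f(k_gold) − (n + g + δ)·k_gold = 1.4217 − 0.087×4.0853 ≈ 1.0663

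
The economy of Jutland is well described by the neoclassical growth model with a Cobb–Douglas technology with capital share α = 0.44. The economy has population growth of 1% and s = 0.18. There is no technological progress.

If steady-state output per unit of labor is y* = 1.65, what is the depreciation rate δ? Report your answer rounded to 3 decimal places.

δ ≈ 0.085

Steady state requires s·f(k) = (n + δ)·k, i.e. s·k^α = (n + δ)·k.
Since y* = [s/(n + δ)]^(α/(1−α)), we have s/(n + δ) = (y*)^((1−α)/α) = 1.65^1.2727 = 1.8914.
Therefore n + δ = s / 1.8914 = 0.18 / 1.8914 = 0.0952, so δ = 0.0952 − 0.010 = 0.0852.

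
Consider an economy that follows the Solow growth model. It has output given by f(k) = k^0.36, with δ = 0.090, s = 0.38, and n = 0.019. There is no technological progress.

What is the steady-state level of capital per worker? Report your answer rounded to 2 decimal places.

At the steady state, Δk = 0, so s·k^α = (n + δ)·k.
Rearranging, k^(1−α) = s / (n + δ).
k^0.64 = 0.38 / (0.019 + 0.090) = 0.38 / 0.109 = 3.4862
k* = 3.4862^(1/0.64) ≈ 7.0376

k* = 7.04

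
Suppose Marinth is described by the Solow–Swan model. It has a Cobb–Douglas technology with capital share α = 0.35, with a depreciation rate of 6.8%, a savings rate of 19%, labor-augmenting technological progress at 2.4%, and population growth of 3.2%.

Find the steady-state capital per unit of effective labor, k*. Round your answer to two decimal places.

At the steady state, Δk = 0, so s·k^α = (n + g + δ)·k.
Dividing both sides by k: k^(1−α) = s / (n + g + δ).
k^0.65 = 0.19 / (0.032 + 0.024 + 0.068) = 0.19 / 0.124 = 1.5323
k* = 1.5323^(1/0.65) ≈ 1.9282

k* ≈ 1.93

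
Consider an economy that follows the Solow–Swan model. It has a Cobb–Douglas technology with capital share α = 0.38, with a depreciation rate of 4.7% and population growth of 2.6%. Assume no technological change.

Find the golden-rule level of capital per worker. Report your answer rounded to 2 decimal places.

k_gold ≈ 14.31

The golden rule sets f'(k) = n + δ, i.e. α·k^(α−1) = n + δ.
So k^(1−α) = α / (n + δ) = 0.38 / 0.073 = 5.2055.
k_gold = 5.2055^(1/0.62) ≈ 14.3082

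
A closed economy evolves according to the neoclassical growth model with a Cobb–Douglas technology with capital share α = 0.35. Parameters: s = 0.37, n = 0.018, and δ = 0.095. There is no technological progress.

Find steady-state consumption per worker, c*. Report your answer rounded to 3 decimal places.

c* ≈ 1.193

At the steady state, Δk = 0, so s·k^α = (n + δ)·k.
Rearranging, k^(1−α) = s / (n + δ).
k^0.65 = 0.37 / (0.018 + 0.095) = 0.37 / 0.113 = 3.2743
k* = 3.2743^(1/0.65) ≈ 6.2014
y* = (k*)^α = 6.2014^0.35 ≈ 1.8940
c* = (1 − s)·y* = (1 − 0.37) × 1.8940 ≈ 1.1932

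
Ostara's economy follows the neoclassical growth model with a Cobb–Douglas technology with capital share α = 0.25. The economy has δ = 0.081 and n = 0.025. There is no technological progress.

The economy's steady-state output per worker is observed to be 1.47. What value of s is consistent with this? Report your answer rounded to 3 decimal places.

s ≈ 0.337

At the steady state, Δk = 0, so s·k^α = (n + δ)·k.
Since y* = [s/(n + δ)]^(α/(1−α)), we have s/(n + δ) = (y*)^((1−α)/α) = 1.47^3 = 3.1765.
Therefore s = 3.1765 × (n + δ) = 3.1765 × 0.106 = 0.3367.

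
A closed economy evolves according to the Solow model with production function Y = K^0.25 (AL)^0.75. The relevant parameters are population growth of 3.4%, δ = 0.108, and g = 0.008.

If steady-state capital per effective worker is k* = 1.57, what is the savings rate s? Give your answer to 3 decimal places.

s ≈ 0.210

In steady state, investment equals break-even investment: s·k^α = (n + g + δ)·k.
So s / (n + g + δ) = (k*)^(1−α) = 1.57^0.75 = 1.4026.
Therefore s = 1.4026 × (n + g + δ) = 1.4026 × 0.150 = 0.2104.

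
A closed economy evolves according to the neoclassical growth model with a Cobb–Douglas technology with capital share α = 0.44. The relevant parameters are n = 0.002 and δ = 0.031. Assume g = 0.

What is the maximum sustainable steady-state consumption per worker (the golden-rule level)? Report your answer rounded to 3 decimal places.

c_gold ≈ 4.286

At the golden rule, f'(k) = n + δ, so α·k^(α−1) = n + δ and k_gold = (α/(n + δ))^(1/(1−α)).
k_gold = (0.44/0.033)^(1/0.56) = 13.3333^1.7857 ≈ 102.0472
c_gold = f(k_gold) − (n + δ)·k_gold = 7.6537 − 0.033×102.0472 ≈ 4.2861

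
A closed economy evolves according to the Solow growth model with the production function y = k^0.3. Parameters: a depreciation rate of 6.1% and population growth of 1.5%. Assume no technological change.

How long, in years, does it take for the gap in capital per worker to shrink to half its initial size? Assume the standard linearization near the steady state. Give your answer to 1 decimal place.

Near the steady state the convergence rate is λ = (1 − α)(n + δ).
λ = (1 − 0.3) × 0.076 = 0.7 × 0.076 = 0.0532
Half-life = ln 2 / λ = 0.6931 / 0.0532 ≈ 13.03 years

half-life ≈ 13.0 years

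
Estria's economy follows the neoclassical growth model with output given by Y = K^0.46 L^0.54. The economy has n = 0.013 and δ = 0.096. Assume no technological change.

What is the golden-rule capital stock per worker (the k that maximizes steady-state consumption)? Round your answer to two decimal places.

k_gold ≈ 14.39

The golden rule sets f'(k) = n + δ, i.e. α·k^(α−1) = n + δ.
So k^(1−α) = α / (n + δ) = 0.46 / 0.109 = 4.2202.
k_gold = 4.2202^(1/0.54) ≈ 14.3888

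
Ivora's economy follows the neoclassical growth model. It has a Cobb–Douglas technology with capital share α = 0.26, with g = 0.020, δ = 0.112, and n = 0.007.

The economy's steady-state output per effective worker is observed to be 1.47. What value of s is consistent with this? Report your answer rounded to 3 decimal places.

In steady state, investment equals break-even investment: s·k^α = (n + g + δ)·k.
Since y* = [s/(n + g + δ)]^(α/(1−α)), we have s/(n + g + δ) = (y*)^((1−α)/α) = 1.47^2.8462 = 2.9938.
Therefore s = 2.9938 × (n + g + δ) = 2.9938 × 0.139 = 0.4161.

s ≈ 0.416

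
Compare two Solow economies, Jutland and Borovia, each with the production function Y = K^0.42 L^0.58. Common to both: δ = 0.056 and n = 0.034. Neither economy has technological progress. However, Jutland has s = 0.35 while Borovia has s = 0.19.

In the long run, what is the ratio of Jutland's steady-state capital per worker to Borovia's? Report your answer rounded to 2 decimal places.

ratio ≈ 2.87

Steady-state k* = [s/(n + δ)]^(1/(1−α)), so the ratio is [ (s_J/(n + δ)_J) / (s_B/(n + δ)_B) ]^1.7241.
s_J/(n + δ)_J = 0.35/0.090 = 3.8889; s_B/(n + δ)_B = 0.19/0.090 = 2.1111.
Ratio = (3.8889/2.1111)^1.7241 = 1.8421^1.7241 ≈ 2.8670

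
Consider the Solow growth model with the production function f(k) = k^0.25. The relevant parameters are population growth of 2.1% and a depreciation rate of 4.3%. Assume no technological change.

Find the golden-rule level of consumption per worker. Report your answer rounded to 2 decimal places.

At the golden rule, f'(k) = n + δ, so α·k^(α−1) = n + δ and k_gold = (α/(n + δ))^(1/(1−α)).
k_gold = (0.25/0.064)^(1/0.75) = 3.9063^1.3333 ≈ 6.1518
c_gold = f(k_gold) − (n + δ)·k_gold = 1.5749 − 0.064×6.1518 ≈ 1.1812

c_gold ≈ 1.18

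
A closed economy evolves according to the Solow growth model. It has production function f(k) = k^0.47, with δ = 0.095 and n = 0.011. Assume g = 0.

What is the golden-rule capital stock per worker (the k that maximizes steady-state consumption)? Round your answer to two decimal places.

The golden rule sets f'(k) = n + δ, i.e. α·k^(α−1) = n + δ.
So k^(1−α) = α / (n + δ) = 0.47 / 0.106 = 4.4340.
k_gold = 4.4340^(1/0.53) ≈ 16.6100

k_gold ≈ 16.61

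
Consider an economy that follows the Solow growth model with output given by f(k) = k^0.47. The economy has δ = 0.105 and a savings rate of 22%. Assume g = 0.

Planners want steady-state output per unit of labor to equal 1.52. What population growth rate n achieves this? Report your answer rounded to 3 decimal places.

n ≈ 0.032

Steady state requires s·f(k) = (n + δ)·k, i.e. s·k^α = (n + δ)·k.
Since y* = [s/(n + δ)]^(α/(1−α)), we have s/(n + δ) = (y*)^((1−α)/α) = 1.52^1.1277 = 1.6035.
Therefore n + δ = s / 1.6035 = 0.22 / 1.6035 = 0.1372, so n = 0.1372 − 0.105 = 0.0322.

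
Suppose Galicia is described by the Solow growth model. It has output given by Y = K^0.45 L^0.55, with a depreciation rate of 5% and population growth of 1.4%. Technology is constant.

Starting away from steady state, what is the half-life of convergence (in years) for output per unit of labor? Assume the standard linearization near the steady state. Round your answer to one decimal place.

half-life ≈ 19.7 years

Near the steady state the convergence rate is λ = (1 − α)(n + δ).
λ = (1 − 0.45) × 0.064 = 0.55 × 0.064 = 0.0352
Half-life = ln 2 / λ = 0.6931 / 0.0352 ≈ 19.69 years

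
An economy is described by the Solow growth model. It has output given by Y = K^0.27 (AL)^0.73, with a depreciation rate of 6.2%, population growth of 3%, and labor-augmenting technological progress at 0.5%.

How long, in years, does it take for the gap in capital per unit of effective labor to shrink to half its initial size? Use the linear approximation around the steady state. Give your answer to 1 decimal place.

about 9.8 years

Near the steady state the convergence rate is λ = (1 − α)(n + g + δ).
λ = (1 − 0.27) × 0.097 = 0.73 × 0.097 = 0.07081
Half-life = ln 2 / λ = 0.6931 / 0.07081 ≈ 9.79 years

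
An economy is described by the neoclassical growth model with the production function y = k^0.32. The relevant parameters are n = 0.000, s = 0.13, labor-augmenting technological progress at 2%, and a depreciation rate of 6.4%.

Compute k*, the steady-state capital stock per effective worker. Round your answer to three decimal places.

k* = 1.901

At the steady state, Δk = 0, so s·k^α = (n + g + δ)·k.
Rearranging, k^(1−α) = s / (n + g + δ).
k^0.68 = 0.13 / (0.000 + 0.020 + 0.064) = 0.13 / 0.084 = 1.5476
k* = 1.5476^(1/0.68) ≈ 1.9007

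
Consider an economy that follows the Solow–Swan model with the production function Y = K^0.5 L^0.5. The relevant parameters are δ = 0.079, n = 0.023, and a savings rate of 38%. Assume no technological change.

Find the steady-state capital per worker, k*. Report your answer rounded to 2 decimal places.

In steady state, investment equals break-even investment: s·k^α = (n + δ)·k.
Dividing both sides by k: k^(1−α) = s / (n + δ).
k^0.5 = 0.38 / (0.023 + 0.079) = 0.38 / 0.102 = 3.7255
k* = 3.7255^(1/0.5) ≈ 13.8794

k* = 13.88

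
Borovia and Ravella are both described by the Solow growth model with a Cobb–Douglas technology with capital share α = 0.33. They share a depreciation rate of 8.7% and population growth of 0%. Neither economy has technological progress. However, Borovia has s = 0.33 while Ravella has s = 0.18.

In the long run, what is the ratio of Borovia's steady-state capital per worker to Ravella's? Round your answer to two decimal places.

Steady-state k* = [s/(n + δ)]^(1/(1−α)), so the ratio is [ (s_B/(n + δ)_B) / (s_R/(n + δ)_R) ]^1.4925.
s_B/(n + δ)_B = 0.33/0.087 = 3.7931; s_R/(n + δ)_R = 0.18/0.087 = 2.0690.
Ratio = (3.7931/2.0690)^1.4925 = 1.8333^1.4925 ≈ 2.4710

k*_B / k*_R ≈ 2.47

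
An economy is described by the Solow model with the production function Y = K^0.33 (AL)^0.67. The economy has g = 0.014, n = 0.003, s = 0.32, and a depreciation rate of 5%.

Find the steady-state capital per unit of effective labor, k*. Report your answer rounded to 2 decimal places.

In steady state, investment equals break-even investment: s·k^α = (n + g + δ)·k.
Dividing both sides by k: k^(1−α) = s / (n + g + δ).
k^0.67 = 0.32 / (0.003 + 0.014 + 0.050) = 0.32 / 0.067 = 4.7761
k* = 4.7761^(1/0.67) ≈ 10.3167

k* ≈ 10.32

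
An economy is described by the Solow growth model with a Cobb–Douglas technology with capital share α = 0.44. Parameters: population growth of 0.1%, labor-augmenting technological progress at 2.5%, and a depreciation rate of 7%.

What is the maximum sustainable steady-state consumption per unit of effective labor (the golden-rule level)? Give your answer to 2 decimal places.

c_gold ≈ 1.85

At the golden rule, f'(k) = n + g + δ, so α·k^(α−1) = n + g + δ and k_gold = (α/(n + g + δ))^(1/(1−α)).
k_gold = (0.44/0.096)^(1/0.56) = 4.5833^1.7857 ≈ 15.1588
c_gold = f(k_gold) − (n + g + δ)·k_gold = 3.3074 − 0.096×15.1588 ≈ 1.8522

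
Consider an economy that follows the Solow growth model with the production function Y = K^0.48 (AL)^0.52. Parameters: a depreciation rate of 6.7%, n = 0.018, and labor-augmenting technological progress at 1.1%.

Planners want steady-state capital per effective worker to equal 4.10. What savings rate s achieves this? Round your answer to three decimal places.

Steady state requires s·f(k) = (n + g + δ)·k, i.e. s·k^α = (n + g + δ)·k.
So s / (n + g + δ) = (k*)^(1−α) = 4.10^0.52 = 2.0828.
Therefore s = 2.0828 × (n + g + δ) = 2.0828 × 0.096 = 0.1999.

s ≈ 0.200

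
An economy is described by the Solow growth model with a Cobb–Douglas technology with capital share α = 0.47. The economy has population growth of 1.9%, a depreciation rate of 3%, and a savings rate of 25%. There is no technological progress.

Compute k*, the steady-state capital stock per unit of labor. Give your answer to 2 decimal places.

Steady state requires s·f(k) = (n + δ)·k, i.e. s·k^α = (n + δ)·k.
Rearranging, k^(1−α) = s / (n + δ).
k^0.53 = 0.25 / (0.019 + 0.030) = 0.25 / 0.049 = 5.1020
k* = 5.1020^(1/0.53) ≈ 21.6451

k* ≈ 21.65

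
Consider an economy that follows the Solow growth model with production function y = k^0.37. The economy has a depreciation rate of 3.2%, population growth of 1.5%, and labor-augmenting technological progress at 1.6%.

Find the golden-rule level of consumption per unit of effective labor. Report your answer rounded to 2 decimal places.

At the golden rule, f'(k) = n + g + δ, so α·k^(α−1) = n + g + δ and k_gold = (α/(n + g + δ))^(1/(1−α)).
k_gold = (0.37/0.063)^(1/0.63) = 5.8730^1.5873 ≈ 16.6116
c_gold = f(k_gold) − (n + g + δ)·k_gold = 2.8285 − 0.063×16.6116 ≈ 1.7820

c_gold ≈ 1.78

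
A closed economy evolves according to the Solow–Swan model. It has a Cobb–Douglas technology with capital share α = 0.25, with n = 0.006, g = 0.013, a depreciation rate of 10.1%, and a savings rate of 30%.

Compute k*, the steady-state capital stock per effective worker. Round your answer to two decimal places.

Steady state requires s·f(k) = (n + g + δ)·k, i.e. s·k^α = (n + g + δ)·k.
Dividing both sides by k: k^(1−α) = s / (n + g + δ).
k^0.75 = 0.30 / (0.006 + 0.013 + 0.101) = 0.30 / 0.120 = 2.5000
k* = 2.5000^(1/0.75) ≈ 3.3930

k* = 3.39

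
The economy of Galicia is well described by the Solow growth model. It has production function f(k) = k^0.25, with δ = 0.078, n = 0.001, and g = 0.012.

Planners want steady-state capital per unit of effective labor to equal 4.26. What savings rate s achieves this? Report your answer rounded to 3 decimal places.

s ≈ 0.270

In steady state, investment equals break-even investment: s·k^α = (n + g + δ)·k.
So s / (n + g + δ) = (k*)^(1−α) = 4.26^0.75 = 2.9652.
Therefore s = 2.9652 × (n + g + δ) = 2.9652 × 0.091 = 0.2698.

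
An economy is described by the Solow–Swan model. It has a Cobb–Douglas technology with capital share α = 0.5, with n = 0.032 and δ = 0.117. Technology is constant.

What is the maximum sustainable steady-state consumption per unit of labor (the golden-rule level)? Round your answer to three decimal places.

At the golden rule, f'(k) = n + δ, so α·k^(α−1) = n + δ and k_gold = (α/(n + δ))^(1/(1−α)).
k_gold = (0.5/0.149)^(1/0.5) = 3.3557^2 ≈ 11.2607
c_gold = f(k_gold) − (n + δ)·k_gold = 3.3557 − 0.149×11.2607 ≈ 1.6779

c_gold ≈ 1.678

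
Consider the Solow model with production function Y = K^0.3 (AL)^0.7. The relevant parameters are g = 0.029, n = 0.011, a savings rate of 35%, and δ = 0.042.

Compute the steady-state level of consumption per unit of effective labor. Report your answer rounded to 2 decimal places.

c* ≈ 1.21

Steady state requires s·f(k) = (n + g + δ)·k, i.e. s·k^α = (n + g + δ)·k.
Dividing both sides by k: k^(1−α) = s / (n + g + δ).
k^0.7 = 0.35 / (0.011 + 0.029 + 0.042) = 0.35 / 0.082 = 4.2683
k* = 4.2683^(1/0.7) ≈ 7.9499
y* = (k*)^α = 7.9499^0.3 ≈ 1.8626
c* = (1 − s)·y* = (1 − 0.35) × 1.8626 ≈ 1.2107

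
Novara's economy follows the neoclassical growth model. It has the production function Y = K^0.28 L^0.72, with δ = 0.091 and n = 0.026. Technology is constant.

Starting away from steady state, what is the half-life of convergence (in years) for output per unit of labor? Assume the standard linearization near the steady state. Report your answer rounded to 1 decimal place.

Near the steady state the convergence rate is λ = (1 − α)(n + δ).
λ = (1 − 0.28) × 0.117 = 0.72 × 0.117 = 0.08424
Half-life = ln 2 / λ = 0.6931 / 0.08424 ≈ 8.23 years

t_½ ≈ 8.2 years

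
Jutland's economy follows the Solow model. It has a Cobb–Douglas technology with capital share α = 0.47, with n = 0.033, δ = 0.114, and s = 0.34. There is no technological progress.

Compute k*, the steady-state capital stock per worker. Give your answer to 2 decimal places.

k* = 4.87

At the steady state, Δk = 0, so s·k^α = (n + δ)·k.
Rearranging, k^(1−α) = s / (n + δ).
k^0.53 = 0.34 / (0.033 + 0.114) = 0.34 / 0.147 = 2.3129
k* = 2.3129^(1/0.53) ≈ 4.8651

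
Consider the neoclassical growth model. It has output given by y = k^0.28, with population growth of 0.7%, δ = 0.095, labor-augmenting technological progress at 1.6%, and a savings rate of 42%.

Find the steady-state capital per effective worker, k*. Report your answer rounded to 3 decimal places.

At the steady state, Δk = 0, so s·k^α = (n + g + δ)·k.
Rearranging, k^(1−α) = s / (n + g + δ).
k^0.72 = 0.42 / (0.007 + 0.016 + 0.095) = 0.42 / 0.118 = 3.5593
k* = 3.5593^(1/0.72) ≈ 5.8316

k* = 5.832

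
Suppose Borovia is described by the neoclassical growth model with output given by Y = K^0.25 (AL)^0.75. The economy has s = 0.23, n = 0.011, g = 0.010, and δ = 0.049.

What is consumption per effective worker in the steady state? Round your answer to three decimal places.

c* ≈ 1.145

In steady state, investment equals break-even investment: s·k^α = (n + g + δ)·k.
Rearranging, k^(1−α) = s / (n + g + δ).
k^0.75 = 0.23 / (0.011 + 0.010 + 0.049) = 0.23 / 0.070 = 3.2857
k* = 3.2857^(1/0.75) ≈ 4.8847
y* = (k*)^α = 4.8847^0.25 ≈ 1.4867
c* = (1 − s)·y* = (1 − 0.23) × 1.4867 ≈ 1.1448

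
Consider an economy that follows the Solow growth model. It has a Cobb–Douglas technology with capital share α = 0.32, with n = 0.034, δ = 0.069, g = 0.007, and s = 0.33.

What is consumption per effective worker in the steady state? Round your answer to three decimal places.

At the steady state, Δk = 0, so s·k^α = (n + g + δ)·k.
Rearranging, k^(1−α) = s / (n + g + δ).
k^0.68 = 0.33 / (0.034 + 0.007 + 0.069) = 0.33 / 0.110 = 3.0000
k* = 3.0000^(1/0.68) ≈ 5.0309
y* = (k*)^α = 5.0309^0.32 ≈ 1.6770
c* = (1 − s)·y* = (1 − 0.33) × 1.6770 ≈ 1.1236

c* = 1.124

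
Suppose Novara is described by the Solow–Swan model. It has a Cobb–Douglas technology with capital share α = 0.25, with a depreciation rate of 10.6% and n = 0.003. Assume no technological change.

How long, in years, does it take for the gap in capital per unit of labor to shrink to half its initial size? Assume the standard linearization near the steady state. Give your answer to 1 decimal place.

about 8.5 years

Near the steady state the convergence rate is λ = (1 − α)(n + δ).
λ = (1 − 0.25) × 0.109 = 0.75 × 0.109 = 0.08175
Half-life = ln 2 / λ = 0.6931 / 0.08175 ≈ 8.48 years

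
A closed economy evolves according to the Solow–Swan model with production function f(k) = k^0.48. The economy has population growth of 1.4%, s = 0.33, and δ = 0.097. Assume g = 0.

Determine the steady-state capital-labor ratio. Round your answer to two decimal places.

k* = 8.13

In steady state, investment equals break-even investment: s·k^α = (n + δ)·k.
Rearranging, k^(1−α) = s / (n + δ).
k^0.52 = 0.33 / (0.014 + 0.097) = 0.33 / 0.111 = 2.9730
k* = 2.9730^(1/0.52) ≈ 8.1281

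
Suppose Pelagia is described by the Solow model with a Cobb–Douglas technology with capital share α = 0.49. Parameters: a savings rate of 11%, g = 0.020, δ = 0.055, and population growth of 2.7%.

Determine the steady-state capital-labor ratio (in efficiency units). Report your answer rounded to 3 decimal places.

k* ≈ 1.160

Steady state requires s·f(k) = (n + g + δ)·k, i.e. s·k^α = (n + g + δ)·k.
Rearranging, k^(1−α) = s / (n + g + δ).
k^0.51 = 0.11 / (0.027 + 0.020 + 0.055) = 0.11 / 0.102 = 1.0784
k* = 1.0784^(1/0.51) ≈ 1.1595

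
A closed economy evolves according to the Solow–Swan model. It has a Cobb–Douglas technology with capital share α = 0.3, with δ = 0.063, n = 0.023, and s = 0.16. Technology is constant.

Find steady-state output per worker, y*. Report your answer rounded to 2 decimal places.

In steady state, investment equals break-even investment: s·k^α = (n + δ)·k.
Rearranging, k^(1−α) = s / (n + δ).
k^0.7 = 0.16 / (0.023 + 0.063) = 0.16 / 0.086 = 1.8605
k* = 1.8605^(1/0.7) ≈ 2.4276
y* = (k*)^α = 2.4276^0.3 ≈ 1.3048

y* = 1.30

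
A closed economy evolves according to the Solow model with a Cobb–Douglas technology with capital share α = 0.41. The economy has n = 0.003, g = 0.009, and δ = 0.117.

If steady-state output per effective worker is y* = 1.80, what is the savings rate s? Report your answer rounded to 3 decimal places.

s ≈ 0.301

In steady state, investment equals break-even investment: s·k^α = (n + g + δ)·k.
Since y* = [s/(n + g + δ)]^(α/(1−α)), we have s/(n + g + δ) = (y*)^((1−α)/α) = 1.80^1.439 = 2.3299.
Therefore s = 2.3299 × (n + g + δ) = 2.3299 × 0.129 = 0.3006.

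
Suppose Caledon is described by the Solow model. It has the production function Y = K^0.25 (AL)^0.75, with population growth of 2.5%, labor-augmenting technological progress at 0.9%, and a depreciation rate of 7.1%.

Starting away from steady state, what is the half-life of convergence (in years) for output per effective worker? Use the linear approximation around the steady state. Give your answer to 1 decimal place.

Near the steady state the convergence rate is λ = (1 − α)(n + g + δ).
λ = (1 − 0.25) × 0.105 = 0.75 × 0.105 = 0.07875
Half-life = ln 2 / λ = 0.6931 / 0.07875 ≈ 8.80 years

about 8.8 years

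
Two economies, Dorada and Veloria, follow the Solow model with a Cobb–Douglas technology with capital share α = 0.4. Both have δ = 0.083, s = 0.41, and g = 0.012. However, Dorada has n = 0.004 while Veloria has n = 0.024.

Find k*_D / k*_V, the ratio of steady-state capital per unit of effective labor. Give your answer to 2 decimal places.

Steady-state k* = [s/(n + g + δ)]^(1/(1−α)), so the ratio is [ (s_D/(n + g + δ)_D) / (s_V/(n + g + δ)_V) ]^1.6667.
s_D/(n + g + δ)_D = 0.41/0.099 = 4.1414; s_V/(n + g + δ)_V = 0.41/0.119 = 3.4454.
Ratio = (4.1414/3.4454)^1.6667 = 1.2020^1.6667 ≈ 1.3589

ratio ≈ 1.36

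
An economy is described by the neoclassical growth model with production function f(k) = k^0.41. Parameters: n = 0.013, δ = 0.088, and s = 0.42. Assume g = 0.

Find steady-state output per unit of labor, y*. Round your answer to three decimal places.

In steady state, investment equals break-even investment: s·k^α = (n + δ)·k.
Rearranging, k^(1−α) = s / (n + δ).
k^0.59 = 0.42 / (0.013 + 0.088) = 0.42 / 0.101 = 4.1584
k* = 4.1584^(1/0.59) ≈ 11.1951
y* = (k*)^α = 11.1951^0.41 ≈ 2.6922

y* ≈ 2.692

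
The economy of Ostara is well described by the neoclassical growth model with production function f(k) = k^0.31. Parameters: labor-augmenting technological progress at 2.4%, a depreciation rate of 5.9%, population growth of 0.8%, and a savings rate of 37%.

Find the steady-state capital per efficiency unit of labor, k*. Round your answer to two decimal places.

k* ≈ 7.64

At the steady state, Δk = 0, so s·k^α = (n + g + δ)·k.
Dividing both sides by k: k^(1−α) = s / (n + g + δ).
k^0.69 = 0.37 / (0.008 + 0.024 + 0.059) = 0.37 / 0.091 = 4.0659
k* = 4.0659^(1/0.69) ≈ 7.6355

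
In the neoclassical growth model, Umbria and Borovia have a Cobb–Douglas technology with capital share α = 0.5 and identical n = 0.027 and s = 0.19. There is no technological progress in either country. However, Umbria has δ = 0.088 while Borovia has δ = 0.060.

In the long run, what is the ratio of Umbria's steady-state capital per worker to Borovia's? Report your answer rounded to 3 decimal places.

Steady-state k* = [s/(n + δ)]^(1/(1−α)), so the ratio is [ (s_U/(n + δ)_U) / (s_B/(n + δ)_B) ]^2.
s_U/(n + δ)_U = 0.19/0.115 = 1.6522; s_B/(n + δ)_B = 0.19/0.087 = 2.1839.
Ratio = (1.6522/2.1839)^2 = 0.7565^2 ≈ 0.5723

ratio ≈ 0.572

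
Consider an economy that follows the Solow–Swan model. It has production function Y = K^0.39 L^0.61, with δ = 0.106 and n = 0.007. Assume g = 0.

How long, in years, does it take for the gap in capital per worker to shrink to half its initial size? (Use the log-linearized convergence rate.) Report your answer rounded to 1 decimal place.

t_½ ≈ 10.1 years

Near the steady state the convergence rate is λ = (1 − α)(n + δ).
λ = (1 − 0.39) × 0.113 = 0.61 × 0.113 = 0.06893
Half-life = ln 2 / λ = 0.6931 / 0.06893 ≈ 10.06 years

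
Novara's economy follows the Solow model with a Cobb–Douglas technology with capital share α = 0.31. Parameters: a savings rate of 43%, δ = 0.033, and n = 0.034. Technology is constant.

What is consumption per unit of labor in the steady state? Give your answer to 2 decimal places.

c* = 1.31

At the steady state, Δk = 0, so s·k^α = (n + δ)·k.
Rearranging, k^(1−α) = s / (n + δ).
k^0.69 = 0.43 / (0.034 + 0.033) = 0.43 / 0.067 = 6.4179
k* = 6.4179^(1/0.69) ≈ 14.7957
y* = (k*)^α = 14.7957^0.31 ≈ 2.3054
c* = (1 − s)·y* = (1 − 0.43) × 2.3054 ≈ 1.3141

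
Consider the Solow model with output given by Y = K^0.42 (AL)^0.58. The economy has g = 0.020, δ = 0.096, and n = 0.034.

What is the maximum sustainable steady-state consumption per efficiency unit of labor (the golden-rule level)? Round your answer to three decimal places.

At the golden rule, f'(k) = n + g + δ, so α·k^(α−1) = n + g + δ and k_gold = (α/(n + g + δ))^(1/(1−α)).
k_gold = (0.42/0.150)^(1/0.58) = 2.8000^1.7241 ≈ 5.9013
c_gold = f(k_gold) − (n + g + δ)·k_gold = 2.1076 − 0.150×5.9013 ≈ 1.2224

c_gold ≈ 1.222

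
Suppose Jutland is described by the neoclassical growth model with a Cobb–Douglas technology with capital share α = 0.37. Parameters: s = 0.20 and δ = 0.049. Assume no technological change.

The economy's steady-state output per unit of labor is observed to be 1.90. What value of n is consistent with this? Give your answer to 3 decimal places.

At the steady state, Δk = 0, so s·k^α = (n + δ)·k.
Since y* = [s/(n + δ)]^(α/(1−α)), we have s/(n + δ) = (y*)^((1−α)/α) = 1.90^1.7027 = 2.9829.
Therefore n + δ = s / 2.9829 = 0.20 / 2.9829 = 0.0670, so n = 0.0670 − 0.049 = 0.0180.

n ≈ 0.018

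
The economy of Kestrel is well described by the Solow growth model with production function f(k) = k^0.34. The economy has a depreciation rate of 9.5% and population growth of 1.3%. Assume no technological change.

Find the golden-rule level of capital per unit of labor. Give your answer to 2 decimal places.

k_gold ≈ 5.68

The golden rule sets f'(k) = n + δ, i.e. α·k^(α−1) = n + δ.
So k^(1−α) = α / (n + δ) = 0.34 / 0.108 = 3.1481.
k_gold = 3.1481^(1/0.66) ≈ 5.6835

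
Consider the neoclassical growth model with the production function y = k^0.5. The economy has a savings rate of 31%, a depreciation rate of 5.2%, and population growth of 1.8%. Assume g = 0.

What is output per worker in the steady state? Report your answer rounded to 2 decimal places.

y* ≈ 4.43

At the steady state, Δk = 0, so s·k^α = (n + δ)·k.
Rearranging, k^(1−α) = s / (n + δ).
k^0.5 = 0.31 / (0.018 + 0.052) = 0.31 / 0.070 = 4.4286
k* = 4.4286^(1/0.5) ≈ 19.6125
y* = (k*)^α = 19.6125^0.5 ≈ 4.4286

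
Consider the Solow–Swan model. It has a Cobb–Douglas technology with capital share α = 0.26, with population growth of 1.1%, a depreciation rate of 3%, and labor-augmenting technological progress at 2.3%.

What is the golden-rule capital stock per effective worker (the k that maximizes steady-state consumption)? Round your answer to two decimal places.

The golden rule sets f'(k) = n + g + δ, i.e. α·k^(α−1) = n + g + δ.
So k^(1−α) = α / (n + g + δ) = 0.26 / 0.064 = 4.0625.
k_gold = 4.0625^(1/0.74) ≈ 6.6480

k_gold ≈ 6.65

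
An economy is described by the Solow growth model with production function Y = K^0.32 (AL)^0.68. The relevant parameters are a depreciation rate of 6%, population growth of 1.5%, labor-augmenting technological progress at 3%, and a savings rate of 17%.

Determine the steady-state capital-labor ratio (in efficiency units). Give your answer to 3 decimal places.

Steady state requires s·f(k) = (n + g + δ)·k, i.e. s·k^α = (n + g + δ)·k.
Dividing both sides by k: k^(1−α) = s / (n + g + δ).
k^0.68 = 0.17 / (0.015 + 0.030 + 0.060) = 0.17 / 0.105 = 1.6190
k* = 1.6190^(1/0.68) ≈ 2.0310

k* = 2.031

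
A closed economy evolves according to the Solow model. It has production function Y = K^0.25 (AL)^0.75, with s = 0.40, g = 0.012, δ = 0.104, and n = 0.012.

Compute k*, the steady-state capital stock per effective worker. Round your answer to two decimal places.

In steady state, investment equals break-even investment: s·k^α = (n + g + δ)·k.
Dividing both sides by k: k^(1−α) = s / (n + g + δ).
k^0.75 = 0.40 / (0.012 + 0.012 + 0.104) = 0.40 / 0.128 = 3.1250
k* = 3.1250^(1/0.75) ≈ 4.5688

k* ≈ 4.57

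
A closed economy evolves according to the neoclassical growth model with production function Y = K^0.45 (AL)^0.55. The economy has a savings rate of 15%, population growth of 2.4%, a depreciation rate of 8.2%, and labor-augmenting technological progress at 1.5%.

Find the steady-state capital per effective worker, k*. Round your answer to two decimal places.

In steady state, investment equals break-even investment: s·k^α = (n + g + δ)·k.
Rearranging, k^(1−α) = s / (n + g + δ).
k^0.55 = 0.15 / (0.024 + 0.015 + 0.082) = 0.15 / 0.121 = 1.2397
k* = 1.2397^(1/0.55) ≈ 1.4780

k* = 1.48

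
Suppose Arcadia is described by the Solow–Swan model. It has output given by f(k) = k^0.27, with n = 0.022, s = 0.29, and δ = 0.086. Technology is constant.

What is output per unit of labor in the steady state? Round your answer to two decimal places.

At the steady state, Δk = 0, so s·k^α = (n + δ)·k.
Rearranging, k^(1−α) = s / (n + δ).
k^0.73 = 0.29 / (0.022 + 0.086) = 0.29 / 0.108 = 2.6852
k* = 2.6852^(1/0.73) ≈ 3.8694
y* = (k*)^α = 3.8694^0.27 ≈ 1.4410

y* ≈ 1.44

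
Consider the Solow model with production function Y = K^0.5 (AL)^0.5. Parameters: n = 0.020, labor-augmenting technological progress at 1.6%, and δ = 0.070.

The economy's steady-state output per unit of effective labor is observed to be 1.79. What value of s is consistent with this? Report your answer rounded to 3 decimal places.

Steady state requires s·f(k) = (n + g + δ)·k, i.e. s·k^α = (n + g + δ)·k.
Since y* = [s/(n + g + δ)]^(α/(1−α)), we have s/(n + g + δ) = (y*)^((1−α)/α) = 1.79^1 = 1.7900.
Therefore s = 1.7900 × (n + g + δ) = 1.7900 × 0.106 = 0.1897.

s ≈ 0.190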